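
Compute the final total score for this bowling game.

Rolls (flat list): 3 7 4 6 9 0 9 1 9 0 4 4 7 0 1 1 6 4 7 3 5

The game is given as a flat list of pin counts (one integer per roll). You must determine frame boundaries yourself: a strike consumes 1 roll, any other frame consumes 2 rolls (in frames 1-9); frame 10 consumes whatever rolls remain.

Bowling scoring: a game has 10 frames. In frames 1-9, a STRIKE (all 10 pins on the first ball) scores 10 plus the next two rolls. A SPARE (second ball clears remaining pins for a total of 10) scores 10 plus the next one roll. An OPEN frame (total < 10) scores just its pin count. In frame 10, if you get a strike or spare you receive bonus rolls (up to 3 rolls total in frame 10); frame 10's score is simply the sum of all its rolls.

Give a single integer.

Answer: 119

Derivation:
Frame 1: SPARE (3+7=10). 10 + next roll (4) = 14. Cumulative: 14
Frame 2: SPARE (4+6=10). 10 + next roll (9) = 19. Cumulative: 33
Frame 3: OPEN (9+0=9). Cumulative: 42
Frame 4: SPARE (9+1=10). 10 + next roll (9) = 19. Cumulative: 61
Frame 5: OPEN (9+0=9). Cumulative: 70
Frame 6: OPEN (4+4=8). Cumulative: 78
Frame 7: OPEN (7+0=7). Cumulative: 85
Frame 8: OPEN (1+1=2). Cumulative: 87
Frame 9: SPARE (6+4=10). 10 + next roll (7) = 17. Cumulative: 104
Frame 10: SPARE. Sum of all frame-10 rolls (7+3+5) = 15. Cumulative: 119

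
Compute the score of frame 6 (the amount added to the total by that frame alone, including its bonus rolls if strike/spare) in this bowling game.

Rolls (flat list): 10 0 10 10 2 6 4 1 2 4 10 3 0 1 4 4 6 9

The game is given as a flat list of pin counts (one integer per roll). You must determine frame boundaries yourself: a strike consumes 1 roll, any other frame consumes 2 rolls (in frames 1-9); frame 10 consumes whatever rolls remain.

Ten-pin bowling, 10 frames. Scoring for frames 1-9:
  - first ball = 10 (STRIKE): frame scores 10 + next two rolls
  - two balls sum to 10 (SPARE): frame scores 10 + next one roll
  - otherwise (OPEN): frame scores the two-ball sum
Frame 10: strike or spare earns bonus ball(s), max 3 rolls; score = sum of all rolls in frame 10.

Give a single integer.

Frame 1: STRIKE. 10 + next two rolls (0+10) = 20. Cumulative: 20
Frame 2: SPARE (0+10=10). 10 + next roll (10) = 20. Cumulative: 40
Frame 3: STRIKE. 10 + next two rolls (2+6) = 18. Cumulative: 58
Frame 4: OPEN (2+6=8). Cumulative: 66
Frame 5: OPEN (4+1=5). Cumulative: 71
Frame 6: OPEN (2+4=6). Cumulative: 77
Frame 7: STRIKE. 10 + next two rolls (3+0) = 13. Cumulative: 90
Frame 8: OPEN (3+0=3). Cumulative: 93

Answer: 6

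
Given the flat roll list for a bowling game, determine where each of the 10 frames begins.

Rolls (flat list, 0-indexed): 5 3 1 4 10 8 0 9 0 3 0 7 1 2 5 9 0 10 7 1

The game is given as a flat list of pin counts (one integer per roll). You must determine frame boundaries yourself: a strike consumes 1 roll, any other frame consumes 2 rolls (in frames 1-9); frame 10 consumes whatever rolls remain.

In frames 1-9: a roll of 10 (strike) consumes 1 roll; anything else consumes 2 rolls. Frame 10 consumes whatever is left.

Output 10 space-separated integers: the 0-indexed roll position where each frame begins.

Frame 1 starts at roll index 0: rolls=5,3 (sum=8), consumes 2 rolls
Frame 2 starts at roll index 2: rolls=1,4 (sum=5), consumes 2 rolls
Frame 3 starts at roll index 4: roll=10 (strike), consumes 1 roll
Frame 4 starts at roll index 5: rolls=8,0 (sum=8), consumes 2 rolls
Frame 5 starts at roll index 7: rolls=9,0 (sum=9), consumes 2 rolls
Frame 6 starts at roll index 9: rolls=3,0 (sum=3), consumes 2 rolls
Frame 7 starts at roll index 11: rolls=7,1 (sum=8), consumes 2 rolls
Frame 8 starts at roll index 13: rolls=2,5 (sum=7), consumes 2 rolls
Frame 9 starts at roll index 15: rolls=9,0 (sum=9), consumes 2 rolls
Frame 10 starts at roll index 17: 3 remaining rolls

Answer: 0 2 4 5 7 9 11 13 15 17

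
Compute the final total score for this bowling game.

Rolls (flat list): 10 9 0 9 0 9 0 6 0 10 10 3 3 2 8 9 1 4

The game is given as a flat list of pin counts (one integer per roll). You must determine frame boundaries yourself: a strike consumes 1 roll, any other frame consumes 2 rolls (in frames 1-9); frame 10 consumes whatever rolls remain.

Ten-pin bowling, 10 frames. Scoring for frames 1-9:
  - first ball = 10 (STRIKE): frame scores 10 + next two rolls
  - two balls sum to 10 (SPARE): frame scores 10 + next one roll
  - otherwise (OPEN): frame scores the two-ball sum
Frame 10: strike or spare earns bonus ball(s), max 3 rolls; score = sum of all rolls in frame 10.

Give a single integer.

Answer: 130

Derivation:
Frame 1: STRIKE. 10 + next two rolls (9+0) = 19. Cumulative: 19
Frame 2: OPEN (9+0=9). Cumulative: 28
Frame 3: OPEN (9+0=9). Cumulative: 37
Frame 4: OPEN (9+0=9). Cumulative: 46
Frame 5: OPEN (6+0=6). Cumulative: 52
Frame 6: STRIKE. 10 + next two rolls (10+3) = 23. Cumulative: 75
Frame 7: STRIKE. 10 + next two rolls (3+3) = 16. Cumulative: 91
Frame 8: OPEN (3+3=6). Cumulative: 97
Frame 9: SPARE (2+8=10). 10 + next roll (9) = 19. Cumulative: 116
Frame 10: SPARE. Sum of all frame-10 rolls (9+1+4) = 14. Cumulative: 130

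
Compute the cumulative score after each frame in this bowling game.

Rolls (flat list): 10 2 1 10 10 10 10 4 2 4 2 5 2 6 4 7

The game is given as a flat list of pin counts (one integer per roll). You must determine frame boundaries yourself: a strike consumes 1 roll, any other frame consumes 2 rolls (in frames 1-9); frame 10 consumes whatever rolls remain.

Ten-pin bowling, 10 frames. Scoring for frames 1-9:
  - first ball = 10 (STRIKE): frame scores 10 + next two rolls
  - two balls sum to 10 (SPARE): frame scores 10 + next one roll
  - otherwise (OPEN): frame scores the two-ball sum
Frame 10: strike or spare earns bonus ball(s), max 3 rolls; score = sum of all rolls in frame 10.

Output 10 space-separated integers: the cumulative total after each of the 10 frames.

Answer: 13 16 46 76 100 116 122 128 135 152

Derivation:
Frame 1: STRIKE. 10 + next two rolls (2+1) = 13. Cumulative: 13
Frame 2: OPEN (2+1=3). Cumulative: 16
Frame 3: STRIKE. 10 + next two rolls (10+10) = 30. Cumulative: 46
Frame 4: STRIKE. 10 + next two rolls (10+10) = 30. Cumulative: 76
Frame 5: STRIKE. 10 + next two rolls (10+4) = 24. Cumulative: 100
Frame 6: STRIKE. 10 + next two rolls (4+2) = 16. Cumulative: 116
Frame 7: OPEN (4+2=6). Cumulative: 122
Frame 8: OPEN (4+2=6). Cumulative: 128
Frame 9: OPEN (5+2=7). Cumulative: 135
Frame 10: SPARE. Sum of all frame-10 rolls (6+4+7) = 17. Cumulative: 152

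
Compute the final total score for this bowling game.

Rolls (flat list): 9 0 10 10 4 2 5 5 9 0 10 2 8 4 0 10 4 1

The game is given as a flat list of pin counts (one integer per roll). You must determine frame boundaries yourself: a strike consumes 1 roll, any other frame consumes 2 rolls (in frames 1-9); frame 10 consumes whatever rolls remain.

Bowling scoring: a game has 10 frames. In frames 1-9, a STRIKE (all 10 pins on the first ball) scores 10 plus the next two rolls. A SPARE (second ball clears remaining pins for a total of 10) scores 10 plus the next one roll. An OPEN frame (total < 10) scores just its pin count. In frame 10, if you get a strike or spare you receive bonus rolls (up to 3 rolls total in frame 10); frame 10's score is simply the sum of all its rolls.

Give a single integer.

Frame 1: OPEN (9+0=9). Cumulative: 9
Frame 2: STRIKE. 10 + next two rolls (10+4) = 24. Cumulative: 33
Frame 3: STRIKE. 10 + next two rolls (4+2) = 16. Cumulative: 49
Frame 4: OPEN (4+2=6). Cumulative: 55
Frame 5: SPARE (5+5=10). 10 + next roll (9) = 19. Cumulative: 74
Frame 6: OPEN (9+0=9). Cumulative: 83
Frame 7: STRIKE. 10 + next two rolls (2+8) = 20. Cumulative: 103
Frame 8: SPARE (2+8=10). 10 + next roll (4) = 14. Cumulative: 117
Frame 9: OPEN (4+0=4). Cumulative: 121
Frame 10: STRIKE. Sum of all frame-10 rolls (10+4+1) = 15. Cumulative: 136

Answer: 136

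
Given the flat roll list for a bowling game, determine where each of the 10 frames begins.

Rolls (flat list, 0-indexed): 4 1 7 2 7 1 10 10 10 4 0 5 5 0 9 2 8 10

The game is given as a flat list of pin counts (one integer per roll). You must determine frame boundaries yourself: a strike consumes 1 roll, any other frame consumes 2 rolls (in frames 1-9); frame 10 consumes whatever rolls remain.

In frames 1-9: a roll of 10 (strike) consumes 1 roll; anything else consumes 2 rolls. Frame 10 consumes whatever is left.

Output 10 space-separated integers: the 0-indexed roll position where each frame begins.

Frame 1 starts at roll index 0: rolls=4,1 (sum=5), consumes 2 rolls
Frame 2 starts at roll index 2: rolls=7,2 (sum=9), consumes 2 rolls
Frame 3 starts at roll index 4: rolls=7,1 (sum=8), consumes 2 rolls
Frame 4 starts at roll index 6: roll=10 (strike), consumes 1 roll
Frame 5 starts at roll index 7: roll=10 (strike), consumes 1 roll
Frame 6 starts at roll index 8: roll=10 (strike), consumes 1 roll
Frame 7 starts at roll index 9: rolls=4,0 (sum=4), consumes 2 rolls
Frame 8 starts at roll index 11: rolls=5,5 (sum=10), consumes 2 rolls
Frame 9 starts at roll index 13: rolls=0,9 (sum=9), consumes 2 rolls
Frame 10 starts at roll index 15: 3 remaining rolls

Answer: 0 2 4 6 7 8 9 11 13 15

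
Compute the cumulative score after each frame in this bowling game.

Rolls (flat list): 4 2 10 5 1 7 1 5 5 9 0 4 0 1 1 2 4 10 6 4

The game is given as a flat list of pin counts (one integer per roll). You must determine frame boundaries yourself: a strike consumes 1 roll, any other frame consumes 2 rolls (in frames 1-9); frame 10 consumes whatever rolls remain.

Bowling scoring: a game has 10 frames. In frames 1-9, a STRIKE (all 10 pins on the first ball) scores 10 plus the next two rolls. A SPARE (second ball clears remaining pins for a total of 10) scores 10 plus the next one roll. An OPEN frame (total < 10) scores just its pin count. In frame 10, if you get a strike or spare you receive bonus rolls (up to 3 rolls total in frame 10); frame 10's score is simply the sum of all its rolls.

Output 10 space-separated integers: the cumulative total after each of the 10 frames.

Frame 1: OPEN (4+2=6). Cumulative: 6
Frame 2: STRIKE. 10 + next two rolls (5+1) = 16. Cumulative: 22
Frame 3: OPEN (5+1=6). Cumulative: 28
Frame 4: OPEN (7+1=8). Cumulative: 36
Frame 5: SPARE (5+5=10). 10 + next roll (9) = 19. Cumulative: 55
Frame 6: OPEN (9+0=9). Cumulative: 64
Frame 7: OPEN (4+0=4). Cumulative: 68
Frame 8: OPEN (1+1=2). Cumulative: 70
Frame 9: OPEN (2+4=6). Cumulative: 76
Frame 10: STRIKE. Sum of all frame-10 rolls (10+6+4) = 20. Cumulative: 96

Answer: 6 22 28 36 55 64 68 70 76 96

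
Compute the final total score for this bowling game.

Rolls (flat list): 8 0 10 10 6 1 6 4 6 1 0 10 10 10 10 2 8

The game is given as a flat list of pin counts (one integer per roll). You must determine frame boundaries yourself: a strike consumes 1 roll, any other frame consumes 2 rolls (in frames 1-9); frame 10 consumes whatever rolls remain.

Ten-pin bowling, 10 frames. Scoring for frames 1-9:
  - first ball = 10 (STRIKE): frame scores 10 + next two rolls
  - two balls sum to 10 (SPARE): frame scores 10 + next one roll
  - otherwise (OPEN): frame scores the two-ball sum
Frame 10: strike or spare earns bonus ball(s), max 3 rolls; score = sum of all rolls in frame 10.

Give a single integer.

Frame 1: OPEN (8+0=8). Cumulative: 8
Frame 2: STRIKE. 10 + next two rolls (10+6) = 26. Cumulative: 34
Frame 3: STRIKE. 10 + next two rolls (6+1) = 17. Cumulative: 51
Frame 4: OPEN (6+1=7). Cumulative: 58
Frame 5: SPARE (6+4=10). 10 + next roll (6) = 16. Cumulative: 74
Frame 6: OPEN (6+1=7). Cumulative: 81
Frame 7: SPARE (0+10=10). 10 + next roll (10) = 20. Cumulative: 101
Frame 8: STRIKE. 10 + next two rolls (10+10) = 30. Cumulative: 131
Frame 9: STRIKE. 10 + next two rolls (10+2) = 22. Cumulative: 153
Frame 10: STRIKE. Sum of all frame-10 rolls (10+2+8) = 20. Cumulative: 173

Answer: 173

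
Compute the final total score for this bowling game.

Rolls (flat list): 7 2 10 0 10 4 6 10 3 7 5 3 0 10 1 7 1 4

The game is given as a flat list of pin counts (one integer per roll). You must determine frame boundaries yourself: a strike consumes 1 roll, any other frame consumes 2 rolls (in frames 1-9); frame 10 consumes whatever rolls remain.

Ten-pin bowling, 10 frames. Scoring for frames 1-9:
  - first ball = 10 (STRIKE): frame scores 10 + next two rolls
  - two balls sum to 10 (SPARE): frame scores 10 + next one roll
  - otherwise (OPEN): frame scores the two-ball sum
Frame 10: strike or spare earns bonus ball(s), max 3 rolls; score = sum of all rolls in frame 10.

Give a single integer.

Answer: 130

Derivation:
Frame 1: OPEN (7+2=9). Cumulative: 9
Frame 2: STRIKE. 10 + next two rolls (0+10) = 20. Cumulative: 29
Frame 3: SPARE (0+10=10). 10 + next roll (4) = 14. Cumulative: 43
Frame 4: SPARE (4+6=10). 10 + next roll (10) = 20. Cumulative: 63
Frame 5: STRIKE. 10 + next two rolls (3+7) = 20. Cumulative: 83
Frame 6: SPARE (3+7=10). 10 + next roll (5) = 15. Cumulative: 98
Frame 7: OPEN (5+3=8). Cumulative: 106
Frame 8: SPARE (0+10=10). 10 + next roll (1) = 11. Cumulative: 117
Frame 9: OPEN (1+7=8). Cumulative: 125
Frame 10: OPEN. Sum of all frame-10 rolls (1+4) = 5. Cumulative: 130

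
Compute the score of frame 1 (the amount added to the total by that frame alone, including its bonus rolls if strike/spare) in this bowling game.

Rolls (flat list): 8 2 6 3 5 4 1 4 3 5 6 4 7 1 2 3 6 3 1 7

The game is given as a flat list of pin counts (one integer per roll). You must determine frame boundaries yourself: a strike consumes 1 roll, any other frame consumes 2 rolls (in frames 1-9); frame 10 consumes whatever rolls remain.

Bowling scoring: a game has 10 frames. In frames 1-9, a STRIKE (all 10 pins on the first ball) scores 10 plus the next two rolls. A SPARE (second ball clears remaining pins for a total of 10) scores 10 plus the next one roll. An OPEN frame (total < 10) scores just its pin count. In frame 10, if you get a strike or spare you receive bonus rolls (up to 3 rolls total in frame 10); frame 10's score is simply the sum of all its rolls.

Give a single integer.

Frame 1: SPARE (8+2=10). 10 + next roll (6) = 16. Cumulative: 16
Frame 2: OPEN (6+3=9). Cumulative: 25
Frame 3: OPEN (5+4=9). Cumulative: 34

Answer: 16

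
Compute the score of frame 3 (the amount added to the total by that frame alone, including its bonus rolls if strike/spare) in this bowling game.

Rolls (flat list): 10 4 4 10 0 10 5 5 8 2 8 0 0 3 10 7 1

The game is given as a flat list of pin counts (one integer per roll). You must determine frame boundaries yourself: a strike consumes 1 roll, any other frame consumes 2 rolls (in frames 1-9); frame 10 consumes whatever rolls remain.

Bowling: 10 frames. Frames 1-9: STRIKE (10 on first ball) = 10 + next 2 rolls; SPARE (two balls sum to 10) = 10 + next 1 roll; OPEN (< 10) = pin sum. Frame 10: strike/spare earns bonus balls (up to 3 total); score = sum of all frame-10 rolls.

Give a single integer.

Answer: 20

Derivation:
Frame 1: STRIKE. 10 + next two rolls (4+4) = 18. Cumulative: 18
Frame 2: OPEN (4+4=8). Cumulative: 26
Frame 3: STRIKE. 10 + next two rolls (0+10) = 20. Cumulative: 46
Frame 4: SPARE (0+10=10). 10 + next roll (5) = 15. Cumulative: 61
Frame 5: SPARE (5+5=10). 10 + next roll (8) = 18. Cumulative: 79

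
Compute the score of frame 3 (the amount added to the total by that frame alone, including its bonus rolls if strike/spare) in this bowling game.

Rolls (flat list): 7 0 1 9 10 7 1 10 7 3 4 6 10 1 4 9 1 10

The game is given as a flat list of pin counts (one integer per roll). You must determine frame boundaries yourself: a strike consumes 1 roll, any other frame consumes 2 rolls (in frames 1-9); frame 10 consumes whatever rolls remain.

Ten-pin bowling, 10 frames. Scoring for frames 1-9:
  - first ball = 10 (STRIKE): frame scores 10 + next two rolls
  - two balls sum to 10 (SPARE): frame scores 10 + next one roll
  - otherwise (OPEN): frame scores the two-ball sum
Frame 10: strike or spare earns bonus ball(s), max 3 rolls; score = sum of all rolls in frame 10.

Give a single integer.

Answer: 18

Derivation:
Frame 1: OPEN (7+0=7). Cumulative: 7
Frame 2: SPARE (1+9=10). 10 + next roll (10) = 20. Cumulative: 27
Frame 3: STRIKE. 10 + next two rolls (7+1) = 18. Cumulative: 45
Frame 4: OPEN (7+1=8). Cumulative: 53
Frame 5: STRIKE. 10 + next two rolls (7+3) = 20. Cumulative: 73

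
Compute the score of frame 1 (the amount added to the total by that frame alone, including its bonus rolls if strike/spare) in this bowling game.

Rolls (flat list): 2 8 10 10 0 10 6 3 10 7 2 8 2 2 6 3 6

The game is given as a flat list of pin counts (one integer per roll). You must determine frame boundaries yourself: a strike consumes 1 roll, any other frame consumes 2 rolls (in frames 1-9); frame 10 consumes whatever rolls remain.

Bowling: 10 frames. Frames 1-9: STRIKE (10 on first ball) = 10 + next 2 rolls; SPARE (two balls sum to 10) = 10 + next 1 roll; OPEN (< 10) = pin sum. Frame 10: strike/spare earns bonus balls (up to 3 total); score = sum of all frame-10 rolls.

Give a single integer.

Answer: 20

Derivation:
Frame 1: SPARE (2+8=10). 10 + next roll (10) = 20. Cumulative: 20
Frame 2: STRIKE. 10 + next two rolls (10+0) = 20. Cumulative: 40
Frame 3: STRIKE. 10 + next two rolls (0+10) = 20. Cumulative: 60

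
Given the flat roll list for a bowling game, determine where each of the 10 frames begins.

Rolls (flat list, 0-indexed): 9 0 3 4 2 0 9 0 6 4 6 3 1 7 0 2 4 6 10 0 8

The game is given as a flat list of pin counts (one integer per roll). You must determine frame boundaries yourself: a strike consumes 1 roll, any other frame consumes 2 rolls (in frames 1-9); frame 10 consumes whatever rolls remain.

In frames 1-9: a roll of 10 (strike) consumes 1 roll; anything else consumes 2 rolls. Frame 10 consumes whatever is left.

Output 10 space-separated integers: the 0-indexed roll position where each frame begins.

Answer: 0 2 4 6 8 10 12 14 16 18

Derivation:
Frame 1 starts at roll index 0: rolls=9,0 (sum=9), consumes 2 rolls
Frame 2 starts at roll index 2: rolls=3,4 (sum=7), consumes 2 rolls
Frame 3 starts at roll index 4: rolls=2,0 (sum=2), consumes 2 rolls
Frame 4 starts at roll index 6: rolls=9,0 (sum=9), consumes 2 rolls
Frame 5 starts at roll index 8: rolls=6,4 (sum=10), consumes 2 rolls
Frame 6 starts at roll index 10: rolls=6,3 (sum=9), consumes 2 rolls
Frame 7 starts at roll index 12: rolls=1,7 (sum=8), consumes 2 rolls
Frame 8 starts at roll index 14: rolls=0,2 (sum=2), consumes 2 rolls
Frame 9 starts at roll index 16: rolls=4,6 (sum=10), consumes 2 rolls
Frame 10 starts at roll index 18: 3 remaining rolls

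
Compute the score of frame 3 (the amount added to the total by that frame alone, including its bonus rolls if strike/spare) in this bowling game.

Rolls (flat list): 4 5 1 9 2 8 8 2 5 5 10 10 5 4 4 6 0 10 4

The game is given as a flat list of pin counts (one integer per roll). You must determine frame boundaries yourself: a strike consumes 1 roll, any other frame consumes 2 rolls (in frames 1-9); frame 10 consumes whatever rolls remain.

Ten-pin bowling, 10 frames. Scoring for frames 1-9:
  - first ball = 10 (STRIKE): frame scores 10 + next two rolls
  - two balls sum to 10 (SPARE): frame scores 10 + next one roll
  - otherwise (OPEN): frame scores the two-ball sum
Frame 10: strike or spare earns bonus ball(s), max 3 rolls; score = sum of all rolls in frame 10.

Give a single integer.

Answer: 18

Derivation:
Frame 1: OPEN (4+5=9). Cumulative: 9
Frame 2: SPARE (1+9=10). 10 + next roll (2) = 12. Cumulative: 21
Frame 3: SPARE (2+8=10). 10 + next roll (8) = 18. Cumulative: 39
Frame 4: SPARE (8+2=10). 10 + next roll (5) = 15. Cumulative: 54
Frame 5: SPARE (5+5=10). 10 + next roll (10) = 20. Cumulative: 74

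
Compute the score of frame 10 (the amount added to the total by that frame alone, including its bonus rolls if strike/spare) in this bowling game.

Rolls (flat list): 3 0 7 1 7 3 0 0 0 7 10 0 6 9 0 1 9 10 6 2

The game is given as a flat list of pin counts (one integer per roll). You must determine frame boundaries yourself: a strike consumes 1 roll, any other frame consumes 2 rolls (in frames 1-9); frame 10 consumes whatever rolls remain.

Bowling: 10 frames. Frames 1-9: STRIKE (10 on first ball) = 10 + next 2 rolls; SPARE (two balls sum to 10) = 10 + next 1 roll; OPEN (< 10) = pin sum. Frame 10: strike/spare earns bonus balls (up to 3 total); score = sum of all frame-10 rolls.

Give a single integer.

Frame 1: OPEN (3+0=3). Cumulative: 3
Frame 2: OPEN (7+1=8). Cumulative: 11
Frame 3: SPARE (7+3=10). 10 + next roll (0) = 10. Cumulative: 21
Frame 4: OPEN (0+0=0). Cumulative: 21
Frame 5: OPEN (0+7=7). Cumulative: 28
Frame 6: STRIKE. 10 + next two rolls (0+6) = 16. Cumulative: 44
Frame 7: OPEN (0+6=6). Cumulative: 50
Frame 8: OPEN (9+0=9). Cumulative: 59
Frame 9: SPARE (1+9=10). 10 + next roll (10) = 20. Cumulative: 79
Frame 10: STRIKE. Sum of all frame-10 rolls (10+6+2) = 18. Cumulative: 97

Answer: 18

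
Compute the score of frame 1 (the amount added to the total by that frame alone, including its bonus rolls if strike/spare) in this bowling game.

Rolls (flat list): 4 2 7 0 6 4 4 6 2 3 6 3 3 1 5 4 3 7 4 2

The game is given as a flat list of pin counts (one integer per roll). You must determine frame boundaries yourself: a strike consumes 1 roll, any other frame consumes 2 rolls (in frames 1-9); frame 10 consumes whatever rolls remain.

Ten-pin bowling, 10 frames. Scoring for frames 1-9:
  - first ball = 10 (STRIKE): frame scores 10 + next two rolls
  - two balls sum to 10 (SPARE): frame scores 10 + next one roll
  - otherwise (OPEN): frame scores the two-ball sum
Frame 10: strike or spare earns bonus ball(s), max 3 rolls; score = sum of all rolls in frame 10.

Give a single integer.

Answer: 6

Derivation:
Frame 1: OPEN (4+2=6). Cumulative: 6
Frame 2: OPEN (7+0=7). Cumulative: 13
Frame 3: SPARE (6+4=10). 10 + next roll (4) = 14. Cumulative: 27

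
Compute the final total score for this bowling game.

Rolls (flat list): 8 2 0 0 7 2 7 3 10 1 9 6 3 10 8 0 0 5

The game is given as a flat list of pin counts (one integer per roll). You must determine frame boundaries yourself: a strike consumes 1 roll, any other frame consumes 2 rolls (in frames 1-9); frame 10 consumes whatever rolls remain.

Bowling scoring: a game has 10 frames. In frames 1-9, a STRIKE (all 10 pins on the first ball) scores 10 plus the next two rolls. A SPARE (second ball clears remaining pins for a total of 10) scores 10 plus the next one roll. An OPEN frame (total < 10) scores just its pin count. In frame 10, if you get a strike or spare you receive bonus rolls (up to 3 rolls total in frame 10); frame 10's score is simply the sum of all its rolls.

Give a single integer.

Answer: 115

Derivation:
Frame 1: SPARE (8+2=10). 10 + next roll (0) = 10. Cumulative: 10
Frame 2: OPEN (0+0=0). Cumulative: 10
Frame 3: OPEN (7+2=9). Cumulative: 19
Frame 4: SPARE (7+3=10). 10 + next roll (10) = 20. Cumulative: 39
Frame 5: STRIKE. 10 + next two rolls (1+9) = 20. Cumulative: 59
Frame 6: SPARE (1+9=10). 10 + next roll (6) = 16. Cumulative: 75
Frame 7: OPEN (6+3=9). Cumulative: 84
Frame 8: STRIKE. 10 + next two rolls (8+0) = 18. Cumulative: 102
Frame 9: OPEN (8+0=8). Cumulative: 110
Frame 10: OPEN. Sum of all frame-10 rolls (0+5) = 5. Cumulative: 115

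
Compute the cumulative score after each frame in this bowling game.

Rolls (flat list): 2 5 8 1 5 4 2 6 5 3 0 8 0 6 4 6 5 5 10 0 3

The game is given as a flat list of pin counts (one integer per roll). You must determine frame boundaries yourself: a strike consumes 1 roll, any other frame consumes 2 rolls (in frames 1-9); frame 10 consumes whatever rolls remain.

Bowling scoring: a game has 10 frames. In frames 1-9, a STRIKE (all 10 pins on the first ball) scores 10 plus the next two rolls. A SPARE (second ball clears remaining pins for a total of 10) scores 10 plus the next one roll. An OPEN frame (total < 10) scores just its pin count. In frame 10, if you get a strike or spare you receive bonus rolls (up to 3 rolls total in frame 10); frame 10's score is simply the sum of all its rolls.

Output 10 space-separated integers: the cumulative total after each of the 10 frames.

Answer: 7 16 25 33 41 49 55 70 90 103

Derivation:
Frame 1: OPEN (2+5=7). Cumulative: 7
Frame 2: OPEN (8+1=9). Cumulative: 16
Frame 3: OPEN (5+4=9). Cumulative: 25
Frame 4: OPEN (2+6=8). Cumulative: 33
Frame 5: OPEN (5+3=8). Cumulative: 41
Frame 6: OPEN (0+8=8). Cumulative: 49
Frame 7: OPEN (0+6=6). Cumulative: 55
Frame 8: SPARE (4+6=10). 10 + next roll (5) = 15. Cumulative: 70
Frame 9: SPARE (5+5=10). 10 + next roll (10) = 20. Cumulative: 90
Frame 10: STRIKE. Sum of all frame-10 rolls (10+0+3) = 13. Cumulative: 103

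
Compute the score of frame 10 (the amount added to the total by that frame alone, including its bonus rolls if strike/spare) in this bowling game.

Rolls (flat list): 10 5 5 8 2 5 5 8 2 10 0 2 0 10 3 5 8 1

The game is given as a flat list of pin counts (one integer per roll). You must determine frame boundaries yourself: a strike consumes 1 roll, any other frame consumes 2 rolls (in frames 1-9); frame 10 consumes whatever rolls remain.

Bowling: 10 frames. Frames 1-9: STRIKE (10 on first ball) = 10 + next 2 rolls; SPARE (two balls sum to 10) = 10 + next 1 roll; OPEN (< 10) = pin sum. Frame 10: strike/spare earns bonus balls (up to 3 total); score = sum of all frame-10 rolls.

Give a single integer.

Answer: 9

Derivation:
Frame 1: STRIKE. 10 + next two rolls (5+5) = 20. Cumulative: 20
Frame 2: SPARE (5+5=10). 10 + next roll (8) = 18. Cumulative: 38
Frame 3: SPARE (8+2=10). 10 + next roll (5) = 15. Cumulative: 53
Frame 4: SPARE (5+5=10). 10 + next roll (8) = 18. Cumulative: 71
Frame 5: SPARE (8+2=10). 10 + next roll (10) = 20. Cumulative: 91
Frame 6: STRIKE. 10 + next two rolls (0+2) = 12. Cumulative: 103
Frame 7: OPEN (0+2=2). Cumulative: 105
Frame 8: SPARE (0+10=10). 10 + next roll (3) = 13. Cumulative: 118
Frame 9: OPEN (3+5=8). Cumulative: 126
Frame 10: OPEN. Sum of all frame-10 rolls (8+1) = 9. Cumulative: 135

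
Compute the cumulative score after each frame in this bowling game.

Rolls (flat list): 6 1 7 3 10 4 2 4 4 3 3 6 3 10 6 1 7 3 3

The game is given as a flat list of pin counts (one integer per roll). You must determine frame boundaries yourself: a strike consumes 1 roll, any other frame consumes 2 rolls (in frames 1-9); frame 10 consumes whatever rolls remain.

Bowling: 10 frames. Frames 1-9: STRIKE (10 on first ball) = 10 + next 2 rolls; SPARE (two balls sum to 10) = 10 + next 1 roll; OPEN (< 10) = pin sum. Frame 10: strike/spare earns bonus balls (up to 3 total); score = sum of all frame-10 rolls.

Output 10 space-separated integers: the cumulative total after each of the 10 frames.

Frame 1: OPEN (6+1=7). Cumulative: 7
Frame 2: SPARE (7+3=10). 10 + next roll (10) = 20. Cumulative: 27
Frame 3: STRIKE. 10 + next two rolls (4+2) = 16. Cumulative: 43
Frame 4: OPEN (4+2=6). Cumulative: 49
Frame 5: OPEN (4+4=8). Cumulative: 57
Frame 6: OPEN (3+3=6). Cumulative: 63
Frame 7: OPEN (6+3=9). Cumulative: 72
Frame 8: STRIKE. 10 + next two rolls (6+1) = 17. Cumulative: 89
Frame 9: OPEN (6+1=7). Cumulative: 96
Frame 10: SPARE. Sum of all frame-10 rolls (7+3+3) = 13. Cumulative: 109

Answer: 7 27 43 49 57 63 72 89 96 109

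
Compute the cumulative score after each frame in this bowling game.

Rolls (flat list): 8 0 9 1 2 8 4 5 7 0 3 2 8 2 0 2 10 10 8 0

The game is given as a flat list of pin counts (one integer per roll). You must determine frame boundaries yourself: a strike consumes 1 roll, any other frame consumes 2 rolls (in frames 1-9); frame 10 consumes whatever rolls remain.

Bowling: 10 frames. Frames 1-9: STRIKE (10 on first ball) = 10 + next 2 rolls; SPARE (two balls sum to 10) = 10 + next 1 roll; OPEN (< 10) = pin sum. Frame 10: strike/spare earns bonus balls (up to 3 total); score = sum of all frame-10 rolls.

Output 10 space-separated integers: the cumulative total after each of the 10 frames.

Answer: 8 20 34 43 50 55 65 67 95 113

Derivation:
Frame 1: OPEN (8+0=8). Cumulative: 8
Frame 2: SPARE (9+1=10). 10 + next roll (2) = 12. Cumulative: 20
Frame 3: SPARE (2+8=10). 10 + next roll (4) = 14. Cumulative: 34
Frame 4: OPEN (4+5=9). Cumulative: 43
Frame 5: OPEN (7+0=7). Cumulative: 50
Frame 6: OPEN (3+2=5). Cumulative: 55
Frame 7: SPARE (8+2=10). 10 + next roll (0) = 10. Cumulative: 65
Frame 8: OPEN (0+2=2). Cumulative: 67
Frame 9: STRIKE. 10 + next two rolls (10+8) = 28. Cumulative: 95
Frame 10: STRIKE. Sum of all frame-10 rolls (10+8+0) = 18. Cumulative: 113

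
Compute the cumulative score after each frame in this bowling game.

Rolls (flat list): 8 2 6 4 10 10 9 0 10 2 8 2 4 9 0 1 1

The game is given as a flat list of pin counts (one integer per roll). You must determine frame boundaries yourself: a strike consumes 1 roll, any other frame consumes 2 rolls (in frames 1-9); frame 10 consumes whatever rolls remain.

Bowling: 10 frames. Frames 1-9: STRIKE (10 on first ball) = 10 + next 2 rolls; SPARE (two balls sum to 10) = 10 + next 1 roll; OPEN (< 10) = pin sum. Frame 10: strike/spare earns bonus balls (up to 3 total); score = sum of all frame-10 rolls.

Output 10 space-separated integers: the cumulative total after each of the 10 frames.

Answer: 16 36 65 84 93 113 125 131 140 142

Derivation:
Frame 1: SPARE (8+2=10). 10 + next roll (6) = 16. Cumulative: 16
Frame 2: SPARE (6+4=10). 10 + next roll (10) = 20. Cumulative: 36
Frame 3: STRIKE. 10 + next two rolls (10+9) = 29. Cumulative: 65
Frame 4: STRIKE. 10 + next two rolls (9+0) = 19. Cumulative: 84
Frame 5: OPEN (9+0=9). Cumulative: 93
Frame 6: STRIKE. 10 + next two rolls (2+8) = 20. Cumulative: 113
Frame 7: SPARE (2+8=10). 10 + next roll (2) = 12. Cumulative: 125
Frame 8: OPEN (2+4=6). Cumulative: 131
Frame 9: OPEN (9+0=9). Cumulative: 140
Frame 10: OPEN. Sum of all frame-10 rolls (1+1) = 2. Cumulative: 142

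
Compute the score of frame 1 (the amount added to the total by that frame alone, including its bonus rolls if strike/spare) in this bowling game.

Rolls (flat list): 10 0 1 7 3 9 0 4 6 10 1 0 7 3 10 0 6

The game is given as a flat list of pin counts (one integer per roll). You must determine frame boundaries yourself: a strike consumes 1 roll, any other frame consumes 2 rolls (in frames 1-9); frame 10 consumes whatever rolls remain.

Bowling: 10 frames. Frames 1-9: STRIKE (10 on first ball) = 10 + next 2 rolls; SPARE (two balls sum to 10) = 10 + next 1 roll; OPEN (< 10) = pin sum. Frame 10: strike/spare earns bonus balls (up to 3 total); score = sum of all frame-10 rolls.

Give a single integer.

Frame 1: STRIKE. 10 + next two rolls (0+1) = 11. Cumulative: 11
Frame 2: OPEN (0+1=1). Cumulative: 12
Frame 3: SPARE (7+3=10). 10 + next roll (9) = 19. Cumulative: 31

Answer: 11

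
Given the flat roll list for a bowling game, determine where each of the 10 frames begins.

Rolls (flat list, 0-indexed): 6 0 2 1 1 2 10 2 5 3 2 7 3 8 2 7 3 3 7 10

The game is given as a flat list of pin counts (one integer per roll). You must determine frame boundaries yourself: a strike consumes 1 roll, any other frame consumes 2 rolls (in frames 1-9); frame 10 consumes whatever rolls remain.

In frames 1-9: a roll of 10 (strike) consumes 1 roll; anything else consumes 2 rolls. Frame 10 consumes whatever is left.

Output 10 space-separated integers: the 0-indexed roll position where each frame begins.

Frame 1 starts at roll index 0: rolls=6,0 (sum=6), consumes 2 rolls
Frame 2 starts at roll index 2: rolls=2,1 (sum=3), consumes 2 rolls
Frame 3 starts at roll index 4: rolls=1,2 (sum=3), consumes 2 rolls
Frame 4 starts at roll index 6: roll=10 (strike), consumes 1 roll
Frame 5 starts at roll index 7: rolls=2,5 (sum=7), consumes 2 rolls
Frame 6 starts at roll index 9: rolls=3,2 (sum=5), consumes 2 rolls
Frame 7 starts at roll index 11: rolls=7,3 (sum=10), consumes 2 rolls
Frame 8 starts at roll index 13: rolls=8,2 (sum=10), consumes 2 rolls
Frame 9 starts at roll index 15: rolls=7,3 (sum=10), consumes 2 rolls
Frame 10 starts at roll index 17: 3 remaining rolls

Answer: 0 2 4 6 7 9 11 13 15 17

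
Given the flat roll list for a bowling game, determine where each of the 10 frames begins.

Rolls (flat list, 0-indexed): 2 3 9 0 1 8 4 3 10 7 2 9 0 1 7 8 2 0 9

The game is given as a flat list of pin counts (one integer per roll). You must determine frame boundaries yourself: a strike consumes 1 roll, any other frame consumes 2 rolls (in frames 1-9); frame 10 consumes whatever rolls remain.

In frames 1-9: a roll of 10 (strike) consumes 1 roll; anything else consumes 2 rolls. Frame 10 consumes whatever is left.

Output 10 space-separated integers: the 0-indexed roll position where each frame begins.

Frame 1 starts at roll index 0: rolls=2,3 (sum=5), consumes 2 rolls
Frame 2 starts at roll index 2: rolls=9,0 (sum=9), consumes 2 rolls
Frame 3 starts at roll index 4: rolls=1,8 (sum=9), consumes 2 rolls
Frame 4 starts at roll index 6: rolls=4,3 (sum=7), consumes 2 rolls
Frame 5 starts at roll index 8: roll=10 (strike), consumes 1 roll
Frame 6 starts at roll index 9: rolls=7,2 (sum=9), consumes 2 rolls
Frame 7 starts at roll index 11: rolls=9,0 (sum=9), consumes 2 rolls
Frame 8 starts at roll index 13: rolls=1,7 (sum=8), consumes 2 rolls
Frame 9 starts at roll index 15: rolls=8,2 (sum=10), consumes 2 rolls
Frame 10 starts at roll index 17: 2 remaining rolls

Answer: 0 2 4 6 8 9 11 13 15 17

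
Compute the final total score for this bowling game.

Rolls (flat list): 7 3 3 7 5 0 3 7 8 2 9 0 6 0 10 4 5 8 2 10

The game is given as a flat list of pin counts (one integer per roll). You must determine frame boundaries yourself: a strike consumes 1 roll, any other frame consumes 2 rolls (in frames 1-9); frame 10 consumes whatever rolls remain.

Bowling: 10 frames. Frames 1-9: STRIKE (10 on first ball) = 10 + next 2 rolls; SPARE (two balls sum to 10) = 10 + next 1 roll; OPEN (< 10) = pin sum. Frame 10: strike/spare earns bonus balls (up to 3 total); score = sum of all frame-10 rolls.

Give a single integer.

Frame 1: SPARE (7+3=10). 10 + next roll (3) = 13. Cumulative: 13
Frame 2: SPARE (3+7=10). 10 + next roll (5) = 15. Cumulative: 28
Frame 3: OPEN (5+0=5). Cumulative: 33
Frame 4: SPARE (3+7=10). 10 + next roll (8) = 18. Cumulative: 51
Frame 5: SPARE (8+2=10). 10 + next roll (9) = 19. Cumulative: 70
Frame 6: OPEN (9+0=9). Cumulative: 79
Frame 7: OPEN (6+0=6). Cumulative: 85
Frame 8: STRIKE. 10 + next two rolls (4+5) = 19. Cumulative: 104
Frame 9: OPEN (4+5=9). Cumulative: 113
Frame 10: SPARE. Sum of all frame-10 rolls (8+2+10) = 20. Cumulative: 133

Answer: 133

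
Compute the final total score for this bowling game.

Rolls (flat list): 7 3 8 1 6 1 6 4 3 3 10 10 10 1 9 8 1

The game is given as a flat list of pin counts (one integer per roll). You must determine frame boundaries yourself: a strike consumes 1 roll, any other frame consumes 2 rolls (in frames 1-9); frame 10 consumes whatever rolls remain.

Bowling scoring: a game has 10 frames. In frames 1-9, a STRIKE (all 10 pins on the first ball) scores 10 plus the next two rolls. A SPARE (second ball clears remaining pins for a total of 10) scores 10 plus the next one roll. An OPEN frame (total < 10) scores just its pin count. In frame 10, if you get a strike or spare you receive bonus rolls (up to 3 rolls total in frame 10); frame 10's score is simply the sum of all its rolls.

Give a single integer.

Frame 1: SPARE (7+3=10). 10 + next roll (8) = 18. Cumulative: 18
Frame 2: OPEN (8+1=9). Cumulative: 27
Frame 3: OPEN (6+1=7). Cumulative: 34
Frame 4: SPARE (6+4=10). 10 + next roll (3) = 13. Cumulative: 47
Frame 5: OPEN (3+3=6). Cumulative: 53
Frame 6: STRIKE. 10 + next two rolls (10+10) = 30. Cumulative: 83
Frame 7: STRIKE. 10 + next two rolls (10+1) = 21. Cumulative: 104
Frame 8: STRIKE. 10 + next two rolls (1+9) = 20. Cumulative: 124
Frame 9: SPARE (1+9=10). 10 + next roll (8) = 18. Cumulative: 142
Frame 10: OPEN. Sum of all frame-10 rolls (8+1) = 9. Cumulative: 151

Answer: 151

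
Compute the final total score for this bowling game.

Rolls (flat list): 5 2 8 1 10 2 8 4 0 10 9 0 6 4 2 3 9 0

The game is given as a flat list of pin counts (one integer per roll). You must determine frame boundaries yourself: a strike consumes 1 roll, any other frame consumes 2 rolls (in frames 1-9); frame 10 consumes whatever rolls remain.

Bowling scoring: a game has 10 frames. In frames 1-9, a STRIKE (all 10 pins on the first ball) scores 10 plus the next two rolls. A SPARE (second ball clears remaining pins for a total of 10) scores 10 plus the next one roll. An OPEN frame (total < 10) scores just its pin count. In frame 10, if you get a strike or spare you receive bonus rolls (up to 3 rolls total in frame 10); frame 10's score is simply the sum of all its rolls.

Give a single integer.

Answer: 108

Derivation:
Frame 1: OPEN (5+2=7). Cumulative: 7
Frame 2: OPEN (8+1=9). Cumulative: 16
Frame 3: STRIKE. 10 + next two rolls (2+8) = 20. Cumulative: 36
Frame 4: SPARE (2+8=10). 10 + next roll (4) = 14. Cumulative: 50
Frame 5: OPEN (4+0=4). Cumulative: 54
Frame 6: STRIKE. 10 + next two rolls (9+0) = 19. Cumulative: 73
Frame 7: OPEN (9+0=9). Cumulative: 82
Frame 8: SPARE (6+4=10). 10 + next roll (2) = 12. Cumulative: 94
Frame 9: OPEN (2+3=5). Cumulative: 99
Frame 10: OPEN. Sum of all frame-10 rolls (9+0) = 9. Cumulative: 108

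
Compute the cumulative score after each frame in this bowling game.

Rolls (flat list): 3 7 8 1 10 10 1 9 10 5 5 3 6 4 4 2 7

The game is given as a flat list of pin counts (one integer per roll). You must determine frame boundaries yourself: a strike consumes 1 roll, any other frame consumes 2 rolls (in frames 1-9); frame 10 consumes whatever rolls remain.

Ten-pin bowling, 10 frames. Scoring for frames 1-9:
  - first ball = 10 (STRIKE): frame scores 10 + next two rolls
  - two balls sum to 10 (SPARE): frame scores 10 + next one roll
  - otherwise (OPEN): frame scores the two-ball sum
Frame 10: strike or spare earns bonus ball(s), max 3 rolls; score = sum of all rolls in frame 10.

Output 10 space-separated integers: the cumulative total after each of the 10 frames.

Answer: 18 27 48 68 88 108 121 130 138 147

Derivation:
Frame 1: SPARE (3+7=10). 10 + next roll (8) = 18. Cumulative: 18
Frame 2: OPEN (8+1=9). Cumulative: 27
Frame 3: STRIKE. 10 + next two rolls (10+1) = 21. Cumulative: 48
Frame 4: STRIKE. 10 + next two rolls (1+9) = 20. Cumulative: 68
Frame 5: SPARE (1+9=10). 10 + next roll (10) = 20. Cumulative: 88
Frame 6: STRIKE. 10 + next two rolls (5+5) = 20. Cumulative: 108
Frame 7: SPARE (5+5=10). 10 + next roll (3) = 13. Cumulative: 121
Frame 8: OPEN (3+6=9). Cumulative: 130
Frame 9: OPEN (4+4=8). Cumulative: 138
Frame 10: OPEN. Sum of all frame-10 rolls (2+7) = 9. Cumulative: 147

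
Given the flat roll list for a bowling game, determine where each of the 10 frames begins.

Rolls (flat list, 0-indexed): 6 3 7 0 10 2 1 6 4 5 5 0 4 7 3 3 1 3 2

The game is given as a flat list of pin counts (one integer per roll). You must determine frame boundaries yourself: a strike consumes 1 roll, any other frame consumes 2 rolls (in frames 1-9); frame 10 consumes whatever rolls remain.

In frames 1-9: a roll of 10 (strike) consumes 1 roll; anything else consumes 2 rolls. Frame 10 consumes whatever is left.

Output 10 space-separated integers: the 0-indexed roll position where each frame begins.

Answer: 0 2 4 5 7 9 11 13 15 17

Derivation:
Frame 1 starts at roll index 0: rolls=6,3 (sum=9), consumes 2 rolls
Frame 2 starts at roll index 2: rolls=7,0 (sum=7), consumes 2 rolls
Frame 3 starts at roll index 4: roll=10 (strike), consumes 1 roll
Frame 4 starts at roll index 5: rolls=2,1 (sum=3), consumes 2 rolls
Frame 5 starts at roll index 7: rolls=6,4 (sum=10), consumes 2 rolls
Frame 6 starts at roll index 9: rolls=5,5 (sum=10), consumes 2 rolls
Frame 7 starts at roll index 11: rolls=0,4 (sum=4), consumes 2 rolls
Frame 8 starts at roll index 13: rolls=7,3 (sum=10), consumes 2 rolls
Frame 9 starts at roll index 15: rolls=3,1 (sum=4), consumes 2 rolls
Frame 10 starts at roll index 17: 2 remaining rolls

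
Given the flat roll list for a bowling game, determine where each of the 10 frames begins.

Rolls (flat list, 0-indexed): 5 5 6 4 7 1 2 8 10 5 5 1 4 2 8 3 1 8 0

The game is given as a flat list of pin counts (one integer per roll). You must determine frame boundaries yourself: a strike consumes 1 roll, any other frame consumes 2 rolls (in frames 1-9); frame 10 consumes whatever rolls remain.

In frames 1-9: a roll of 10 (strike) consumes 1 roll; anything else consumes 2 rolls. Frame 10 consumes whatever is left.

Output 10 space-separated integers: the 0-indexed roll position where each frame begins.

Frame 1 starts at roll index 0: rolls=5,5 (sum=10), consumes 2 rolls
Frame 2 starts at roll index 2: rolls=6,4 (sum=10), consumes 2 rolls
Frame 3 starts at roll index 4: rolls=7,1 (sum=8), consumes 2 rolls
Frame 4 starts at roll index 6: rolls=2,8 (sum=10), consumes 2 rolls
Frame 5 starts at roll index 8: roll=10 (strike), consumes 1 roll
Frame 6 starts at roll index 9: rolls=5,5 (sum=10), consumes 2 rolls
Frame 7 starts at roll index 11: rolls=1,4 (sum=5), consumes 2 rolls
Frame 8 starts at roll index 13: rolls=2,8 (sum=10), consumes 2 rolls
Frame 9 starts at roll index 15: rolls=3,1 (sum=4), consumes 2 rolls
Frame 10 starts at roll index 17: 2 remaining rolls

Answer: 0 2 4 6 8 9 11 13 15 17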